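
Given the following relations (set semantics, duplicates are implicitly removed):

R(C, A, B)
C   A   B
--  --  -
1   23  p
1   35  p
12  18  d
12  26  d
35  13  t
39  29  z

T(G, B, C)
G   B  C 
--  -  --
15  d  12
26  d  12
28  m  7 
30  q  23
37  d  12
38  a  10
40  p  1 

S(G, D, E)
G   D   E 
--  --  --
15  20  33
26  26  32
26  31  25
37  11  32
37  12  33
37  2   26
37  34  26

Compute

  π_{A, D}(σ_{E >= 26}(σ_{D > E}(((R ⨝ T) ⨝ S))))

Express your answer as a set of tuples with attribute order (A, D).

{(18, 34), (26, 34)}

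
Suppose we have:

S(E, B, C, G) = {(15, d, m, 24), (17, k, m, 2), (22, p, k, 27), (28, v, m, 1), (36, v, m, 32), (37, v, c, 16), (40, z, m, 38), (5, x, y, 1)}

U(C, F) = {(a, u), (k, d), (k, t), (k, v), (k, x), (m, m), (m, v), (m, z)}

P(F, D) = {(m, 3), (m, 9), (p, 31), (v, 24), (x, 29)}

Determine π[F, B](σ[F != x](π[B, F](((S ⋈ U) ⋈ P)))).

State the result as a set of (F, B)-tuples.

{(m, d), (m, k), (m, v), (m, z), (v, d), (v, k), (v, p), (v, v), (v, z)}

S ⋈ U (natural join on C): {(15, d, m, 24, m), (15, d, m, 24, v), (15, d, m, 24, z), (17, k, m, 2, m), (17, k, m, 2, v), (17, k, m, 2, z), (22, p, k, 27, d), (22, p, k, 27, t), (22, p, k, 27, v), (22, p, k, 27, x), (28, v, m, 1, m), (28, v, m, 1, v), (28, v, m, 1, z), (36, v, m, 32, m), (36, v, m, 32, v), (36, v, m, 32, z), (40, z, m, 38, m), (40, z, m, 38, v), (40, z, m, 38, z)}
(S ⋈ U) ⋈ P (natural join on F): {(15, d, m, 24, m, 3), (15, d, m, 24, m, 9), (15, d, m, 24, v, 24), (17, k, m, 2, m, 3), (17, k, m, 2, m, 9), (17, k, m, 2, v, 24), (22, p, k, 27, v, 24), (22, p, k, 27, x, 29), (28, v, m, 1, m, 3), (28, v, m, 1, m, 9), (28, v, m, 1, v, 24), (36, v, m, 32, m, 3), (36, v, m, 32, m, 9), (36, v, m, 32, v, 24), (40, z, m, 38, m, 3), (40, z, m, 38, m, 9), (40, z, m, 38, v, 24)}
Keep only column(s) B, F (7 duplicate(s) eliminated): {(d, m), (d, v), (k, m), (k, v), (p, v), (p, x), (v, m), (v, v), (z, m), (z, v)}
Selection F != x: {(d, m), (d, v), (k, m), (k, v), (p, v), (v, m), (v, v), (z, m), (z, v)}
Keep only column(s) F, B: {(m, d), (m, k), (m, v), (m, z), (v, d), (v, k), (v, p), (v, v), (v, z)}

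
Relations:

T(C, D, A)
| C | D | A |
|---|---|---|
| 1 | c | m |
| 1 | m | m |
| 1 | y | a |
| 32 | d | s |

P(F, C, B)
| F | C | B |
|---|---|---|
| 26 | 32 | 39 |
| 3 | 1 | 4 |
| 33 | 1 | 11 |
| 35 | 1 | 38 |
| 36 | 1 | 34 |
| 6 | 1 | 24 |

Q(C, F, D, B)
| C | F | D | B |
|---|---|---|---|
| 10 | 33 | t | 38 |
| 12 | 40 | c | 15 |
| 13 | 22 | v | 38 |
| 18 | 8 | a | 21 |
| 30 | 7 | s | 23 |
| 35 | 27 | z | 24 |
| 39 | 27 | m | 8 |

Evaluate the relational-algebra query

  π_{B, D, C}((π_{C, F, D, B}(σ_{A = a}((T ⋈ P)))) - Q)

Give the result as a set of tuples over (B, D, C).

{(11, y, 1), (24, y, 1), (34, y, 1), (38, y, 1), (4, y, 1)}

Natural join on C: {(1, c, m, 3, 4), (1, c, m, 33, 11), (1, c, m, 35, 38), (1, c, m, 36, 34), (1, c, m, 6, 24), (1, m, m, 3, 4), (1, m, m, 33, 11), (1, m, m, 35, 38), (1, m, m, 36, 34), (1, m, m, 6, 24), (1, y, a, 3, 4), (1, y, a, 33, 11), (1, y, a, 35, 38), (1, y, a, 36, 34), (1, y, a, 6, 24), (32, d, s, 26, 39)}
σ[A = a]: keep tuples satisfying A = a → {(1, y, a, 3, 4), (1, y, a, 33, 11), (1, y, a, 35, 38), (1, y, a, 36, 34), (1, y, a, 6, 24)}
Keep only column(s) C, F, D, B: {(1, 3, y, 4), (1, 33, y, 11), (1, 35, y, 38), (1, 36, y, 34), (1, 6, y, 24)}
Difference: {(1, 3, y, 4), (1, 33, y, 11), (1, 35, y, 38), (1, 36, y, 34), (1, 6, y, 24)} with {(10, 33, t, 38), (12, 40, c, 15), (13, 22, v, 38), (18, 8, a, 21), (30, 7, s, 23), (35, 27, z, 24), (39, 27, m, 8)} → {(1, 3, y, 4), (1, 33, y, 11), (1, 35, y, 38), (1, 36, y, 34), (1, 6, y, 24)}
Keep only column(s) B, D, C: {(11, y, 1), (24, y, 1), (34, y, 1), (38, y, 1), (4, y, 1)}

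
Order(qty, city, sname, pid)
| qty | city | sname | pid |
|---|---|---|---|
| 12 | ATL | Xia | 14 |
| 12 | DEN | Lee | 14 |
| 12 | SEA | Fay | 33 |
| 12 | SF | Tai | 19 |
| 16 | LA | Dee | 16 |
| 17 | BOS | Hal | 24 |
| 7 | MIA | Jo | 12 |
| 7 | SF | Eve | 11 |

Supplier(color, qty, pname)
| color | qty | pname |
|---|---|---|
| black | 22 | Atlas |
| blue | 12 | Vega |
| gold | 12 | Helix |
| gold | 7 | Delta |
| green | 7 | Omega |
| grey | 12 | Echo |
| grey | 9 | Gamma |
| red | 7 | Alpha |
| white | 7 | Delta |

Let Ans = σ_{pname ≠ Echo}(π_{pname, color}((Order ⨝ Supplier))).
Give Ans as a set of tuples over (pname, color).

Order ⋈ Supplier (natural join on qty): {(12, ATL, Xia, 14, blue, Vega), (12, ATL, Xia, 14, gold, Helix), (12, ATL, Xia, 14, grey, Echo), (12, DEN, Lee, 14, blue, Vega), (12, DEN, Lee, 14, gold, Helix), (12, DEN, Lee, 14, grey, Echo), (12, SEA, Fay, 33, blue, Vega), (12, SEA, Fay, 33, gold, Helix), (12, SEA, Fay, 33, grey, Echo), (12, SF, Tai, 19, blue, Vega), (12, SF, Tai, 19, gold, Helix), (12, SF, Tai, 19, grey, Echo), (7, MIA, Jo, 12, gold, Delta), (7, MIA, Jo, 12, green, Omega), (7, MIA, Jo, 12, red, Alpha), (7, MIA, Jo, 12, white, Delta), (7, SF, Eve, 11, gold, Delta), (7, SF, Eve, 11, green, Omega), (7, SF, Eve, 11, red, Alpha), (7, SF, Eve, 11, white, Delta)}
Keep only column(s) pname, color (13 duplicate(s) eliminated): {(Alpha, red), (Delta, gold), (Delta, white), (Echo, grey), (Helix, gold), (Omega, green), (Vega, blue)}
Selection pname ≠ Echo: {(Alpha, red), (Delta, gold), (Delta, white), (Helix, gold), (Omega, green), (Vega, blue)}

{(Alpha, red), (Delta, gold), (Delta, white), (Helix, gold), (Omega, green), (Vega, blue)}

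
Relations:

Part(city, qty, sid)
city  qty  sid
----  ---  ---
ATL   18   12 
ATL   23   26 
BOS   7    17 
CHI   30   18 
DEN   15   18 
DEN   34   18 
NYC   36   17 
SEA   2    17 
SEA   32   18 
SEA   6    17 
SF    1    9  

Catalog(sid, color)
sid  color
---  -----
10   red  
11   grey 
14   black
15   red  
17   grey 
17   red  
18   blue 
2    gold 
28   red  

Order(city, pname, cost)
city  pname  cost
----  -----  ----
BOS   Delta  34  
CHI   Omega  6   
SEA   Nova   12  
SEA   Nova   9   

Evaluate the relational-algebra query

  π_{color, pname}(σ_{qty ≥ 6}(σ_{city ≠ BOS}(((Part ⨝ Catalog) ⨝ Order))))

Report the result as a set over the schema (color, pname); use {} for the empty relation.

{(blue, Nova), (blue, Omega), (grey, Nova), (red, Nova)}

Natural join on sid: {(BOS, 7, 17, grey), (BOS, 7, 17, red), (CHI, 30, 18, blue), (DEN, 15, 18, blue), (DEN, 34, 18, blue), (NYC, 36, 17, grey), (NYC, 36, 17, red), (SEA, 2, 17, grey), (SEA, 2, 17, red), (SEA, 32, 18, blue), (SEA, 6, 17, grey), (SEA, 6, 17, red)}
Natural join on city: {(BOS, 7, 17, grey, Delta, 34), (BOS, 7, 17, red, Delta, 34), (CHI, 30, 18, blue, Omega, 6), (SEA, 2, 17, grey, Nova, 12), (SEA, 2, 17, grey, Nova, 9), (SEA, 2, 17, red, Nova, 12), (SEA, 2, 17, red, Nova, 9), (SEA, 32, 18, blue, Nova, 12), (SEA, 32, 18, blue, Nova, 9), (SEA, 6, 17, grey, Nova, 12), (SEA, 6, 17, grey, Nova, 9), (SEA, 6, 17, red, Nova, 12), (SEA, 6, 17, red, Nova, 9)}
Filtering on city ≠ BOS leaves {(CHI, 30, 18, blue, Omega, 6), (SEA, 2, 17, grey, Nova, 12), (SEA, 2, 17, grey, Nova, 9), (SEA, 2, 17, red, Nova, 12), (SEA, 2, 17, red, Nova, 9), (SEA, 32, 18, blue, Nova, 12), (SEA, 32, 18, blue, Nova, 9), (SEA, 6, 17, grey, Nova, 12), (SEA, 6, 17, grey, Nova, 9), (SEA, 6, 17, red, Nova, 12), (SEA, 6, 17, red, Nova, 9)}.
Filtering on qty ≥ 6 leaves {(CHI, 30, 18, blue, Omega, 6), (SEA, 32, 18, blue, Nova, 12), (SEA, 32, 18, blue, Nova, 9), (SEA, 6, 17, grey, Nova, 12), (SEA, 6, 17, grey, Nova, 9), (SEA, 6, 17, red, Nova, 12), (SEA, 6, 17, red, Nova, 9)}.
π_{color, pname} gives {(blue, Nova), (blue, Omega), (grey, Nova), (red, Nova)} (3 duplicate(s) eliminated).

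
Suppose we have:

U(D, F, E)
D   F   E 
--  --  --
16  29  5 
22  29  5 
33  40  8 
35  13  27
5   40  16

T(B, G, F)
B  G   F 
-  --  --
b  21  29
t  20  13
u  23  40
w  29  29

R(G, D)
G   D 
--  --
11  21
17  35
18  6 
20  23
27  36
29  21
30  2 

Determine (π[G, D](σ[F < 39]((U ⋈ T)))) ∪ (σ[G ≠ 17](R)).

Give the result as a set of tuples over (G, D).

{(11, 21), (18, 6), (20, 23), (20, 35), (21, 16), (21, 22), (27, 36), (29, 16), (29, 21), (29, 22), (30, 2)}

U ⋈ T (natural join on F): {(16, 29, 5, b, 21), (16, 29, 5, w, 29), (22, 29, 5, b, 21), (22, 29, 5, w, 29), (33, 40, 8, u, 23), (35, 13, 27, t, 20), (5, 40, 16, u, 23)}
Filtering on F < 39 leaves {(16, 29, 5, b, 21), (16, 29, 5, w, 29), (22, 29, 5, b, 21), (22, 29, 5, w, 29), (35, 13, 27, t, 20)}.
Projecting to G, D: {(20, 35), (21, 16), (21, 22), (29, 16), (29, 22)}
Filtering on G ≠ 17 leaves {(11, 21), (18, 6), (20, 23), (27, 36), (29, 21), (30, 2)}.
Union: {(20, 35), (21, 16), (21, 22), (29, 16), (29, 22)} with {(11, 21), (18, 6), (20, 23), (27, 36), (29, 21), (30, 2)} → {(11, 21), (18, 6), (20, 23), (20, 35), (21, 16), (21, 22), (27, 36), (29, 16), (29, 21), (29, 22), (30, 2)}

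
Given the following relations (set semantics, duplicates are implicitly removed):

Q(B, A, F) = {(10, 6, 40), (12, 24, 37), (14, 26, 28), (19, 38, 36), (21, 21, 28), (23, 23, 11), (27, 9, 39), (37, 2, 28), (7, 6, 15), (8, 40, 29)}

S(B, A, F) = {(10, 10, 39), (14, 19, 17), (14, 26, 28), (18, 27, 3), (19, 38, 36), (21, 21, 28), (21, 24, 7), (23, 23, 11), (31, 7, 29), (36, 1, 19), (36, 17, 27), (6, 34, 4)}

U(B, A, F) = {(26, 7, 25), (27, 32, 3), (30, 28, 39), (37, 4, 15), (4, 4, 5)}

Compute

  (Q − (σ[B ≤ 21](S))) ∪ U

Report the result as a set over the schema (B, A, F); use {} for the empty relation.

Apply σ_{B ≤ 21}; surviving tuples: {(10, 10, 39), (14, 19, 17), (14, 26, 28), (18, 27, 3), (19, 38, 36), (21, 21, 28), (21, 24, 7), (6, 34, 4)}
Taking the difference: {(10, 6, 40), (12, 24, 37), (23, 23, 11), (27, 9, 39), (37, 2, 28), (7, 6, 15), (8, 40, 29)}
Taking the union: {(10, 6, 40), (12, 24, 37), (23, 23, 11), (26, 7, 25), (27, 32, 3), (27, 9, 39), (30, 28, 39), (37, 2, 28), (37, 4, 15), (4, 4, 5), (7, 6, 15), (8, 40, 29)}

{(10, 6, 40), (12, 24, 37), (23, 23, 11), (26, 7, 25), (27, 32, 3), (27, 9, 39), (30, 28, 39), (37, 2, 28), (37, 4, 15), (4, 4, 5), (7, 6, 15), (8, 40, 29)}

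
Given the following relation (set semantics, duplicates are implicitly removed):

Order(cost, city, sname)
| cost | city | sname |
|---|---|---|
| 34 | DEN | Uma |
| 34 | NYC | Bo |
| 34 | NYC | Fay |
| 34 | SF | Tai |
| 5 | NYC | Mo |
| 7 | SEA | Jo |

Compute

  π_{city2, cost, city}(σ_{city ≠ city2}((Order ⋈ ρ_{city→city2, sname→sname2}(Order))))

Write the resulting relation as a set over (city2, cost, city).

{(DEN, 34, NYC), (DEN, 34, SF), (NYC, 34, DEN), (NYC, 34, SF), (SF, 34, DEN), (SF, 34, NYC)}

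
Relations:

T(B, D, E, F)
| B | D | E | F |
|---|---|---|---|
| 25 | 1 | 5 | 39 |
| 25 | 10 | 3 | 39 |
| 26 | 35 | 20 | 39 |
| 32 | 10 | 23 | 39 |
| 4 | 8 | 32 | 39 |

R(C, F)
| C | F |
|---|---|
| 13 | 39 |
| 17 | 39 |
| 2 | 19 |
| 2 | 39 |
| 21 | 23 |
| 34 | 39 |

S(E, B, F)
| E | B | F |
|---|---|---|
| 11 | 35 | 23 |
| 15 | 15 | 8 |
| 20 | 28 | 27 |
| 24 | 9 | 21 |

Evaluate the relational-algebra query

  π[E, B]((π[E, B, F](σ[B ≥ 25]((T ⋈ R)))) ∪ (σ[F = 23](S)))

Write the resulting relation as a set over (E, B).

T ⋈ R (natural join on F): {(25, 1, 5, 39, 13), (25, 1, 5, 39, 17), (25, 1, 5, 39, 2), (25, 1, 5, 39, 34), (25, 10, 3, 39, 13), (25, 10, 3, 39, 17), (25, 10, 3, 39, 2), (25, 10, 3, 39, 34), (26, 35, 20, 39, 13), (26, 35, 20, 39, 17), (26, 35, 20, 39, 2), (26, 35, 20, 39, 34), (32, 10, 23, 39, 13), (32, 10, 23, 39, 17), (32, 10, 23, 39, 2), (32, 10, 23, 39, 34), (4, 8, 32, 39, 13), (4, 8, 32, 39, 17), (4, 8, 32, 39, 2), (4, 8, 32, 39, 34)}
Selection B ≥ 25: {(25, 1, 5, 39, 13), (25, 1, 5, 39, 17), (25, 1, 5, 39, 2), (25, 1, 5, 39, 34), (25, 10, 3, 39, 13), (25, 10, 3, 39, 17), (25, 10, 3, 39, 2), (25, 10, 3, 39, 34), (26, 35, 20, 39, 13), (26, 35, 20, 39, 17), (26, 35, 20, 39, 2), (26, 35, 20, 39, 34), (32, 10, 23, 39, 13), (32, 10, 23, 39, 17), (32, 10, 23, 39, 2), (32, 10, 23, 39, 34)}
π_{E, B, F} gives {(20, 26, 39), (23, 32, 39), (3, 25, 39), (5, 25, 39)} (12 duplicate(s) eliminated).
Selection F = 23: {(11, 35, 23)}
Union: {(20, 26, 39), (23, 32, 39), (3, 25, 39), (5, 25, 39)} with {(11, 35, 23)} → {(11, 35, 23), (20, 26, 39), (23, 32, 39), (3, 25, 39), (5, 25, 39)}
π_{E, B} gives {(11, 35), (20, 26), (23, 32), (3, 25), (5, 25)}.

{(11, 35), (20, 26), (23, 32), (3, 25), (5, 25)}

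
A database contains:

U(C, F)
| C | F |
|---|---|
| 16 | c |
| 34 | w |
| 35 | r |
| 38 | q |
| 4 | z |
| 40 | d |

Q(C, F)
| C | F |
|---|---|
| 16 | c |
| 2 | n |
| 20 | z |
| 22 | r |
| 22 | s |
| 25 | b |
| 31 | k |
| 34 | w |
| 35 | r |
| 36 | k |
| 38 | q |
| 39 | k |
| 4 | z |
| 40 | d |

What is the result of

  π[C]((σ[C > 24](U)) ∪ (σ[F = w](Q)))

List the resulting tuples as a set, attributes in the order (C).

σ[C > 24]: keep tuples satisfying C > 24 → {(34, w), (35, r), (38, q), (40, d)}
σ[F = w]: keep tuples satisfying F = w → {(34, w)}
Union: {(34, w), (35, r), (38, q), (40, d)} with {(34, w)} → {(34, w), (35, r), (38, q), (40, d)}
π[C]: project onto (C) → {34, 35, 38, 40}

{34, 35, 38, 40}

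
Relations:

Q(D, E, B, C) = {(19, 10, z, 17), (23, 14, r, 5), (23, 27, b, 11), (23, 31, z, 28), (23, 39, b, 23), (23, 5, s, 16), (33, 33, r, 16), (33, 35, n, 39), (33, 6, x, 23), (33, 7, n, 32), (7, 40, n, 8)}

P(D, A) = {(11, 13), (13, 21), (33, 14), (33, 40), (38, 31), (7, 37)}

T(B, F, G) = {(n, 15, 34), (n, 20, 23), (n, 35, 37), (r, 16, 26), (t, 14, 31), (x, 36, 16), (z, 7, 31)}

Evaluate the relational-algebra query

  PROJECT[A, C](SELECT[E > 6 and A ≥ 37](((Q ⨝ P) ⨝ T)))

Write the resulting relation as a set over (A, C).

Q ⋈ P (natural join on D): {(33, 33, r, 16, 14), (33, 33, r, 16, 40), (33, 35, n, 39, 14), (33, 35, n, 39, 40), (33, 6, x, 23, 14), (33, 6, x, 23, 40), (33, 7, n, 32, 14), (33, 7, n, 32, 40), (7, 40, n, 8, 37)}
(Q ⨝ P) ⋈ T (natural join on B): {(33, 33, r, 16, 14, 16, 26), (33, 33, r, 16, 40, 16, 26), (33, 35, n, 39, 14, 15, 34), (33, 35, n, 39, 14, 20, 23), (33, 35, n, 39, 14, 35, 37), (33, 35, n, 39, 40, 15, 34), (33, 35, n, 39, 40, 20, 23), (33, 35, n, 39, 40, 35, 37), (33, 6, x, 23, 14, 36, 16), (33, 6, x, 23, 40, 36, 16), (33, 7, n, 32, 14, 15, 34), (33, 7, n, 32, 14, 20, 23), (33, 7, n, 32, 14, 35, 37), (33, 7, n, 32, 40, 15, 34), (33, 7, n, 32, 40, 20, 23), (33, 7, n, 32, 40, 35, 37), (7, 40, n, 8, 37, 15, 34), (7, 40, n, 8, 37, 20, 23), (7, 40, n, 8, 37, 35, 37)}
Selection E > 6 and A ≥ 37: {(33, 33, r, 16, 40, 16, 26), (33, 35, n, 39, 40, 15, 34), (33, 35, n, 39, 40, 20, 23), (33, 35, n, 39, 40, 35, 37), (33, 7, n, 32, 40, 15, 34), (33, 7, n, 32, 40, 20, 23), (33, 7, n, 32, 40, 35, 37), (7, 40, n, 8, 37, 15, 34), (7, 40, n, 8, 37, 20, 23), (7, 40, n, 8, 37, 35, 37)}
Projecting to A, C (6 duplicate(s) eliminated): {(37, 8), (40, 16), (40, 32), (40, 39)}

{(37, 8), (40, 16), (40, 32), (40, 39)}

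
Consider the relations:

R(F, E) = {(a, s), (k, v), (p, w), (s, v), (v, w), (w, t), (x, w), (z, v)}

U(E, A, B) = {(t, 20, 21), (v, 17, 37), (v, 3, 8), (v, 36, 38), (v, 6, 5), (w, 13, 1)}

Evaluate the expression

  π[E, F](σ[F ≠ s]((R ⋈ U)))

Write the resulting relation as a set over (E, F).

Natural join on E: {(k, v, 17, 37), (k, v, 3, 8), (k, v, 36, 38), (k, v, 6, 5), (p, w, 13, 1), (s, v, 17, 37), (s, v, 3, 8), (s, v, 36, 38), (s, v, 6, 5), (v, w, 13, 1), (w, t, 20, 21), (x, w, 13, 1), (z, v, 17, 37), (z, v, 3, 8), (z, v, 36, 38), (z, v, 6, 5)}
Filtering on F ≠ s leaves {(k, v, 17, 37), (k, v, 3, 8), (k, v, 36, 38), (k, v, 6, 5), (p, w, 13, 1), (v, w, 13, 1), (w, t, 20, 21), (x, w, 13, 1), (z, v, 17, 37), (z, v, 3, 8), (z, v, 36, 38), (z, v, 6, 5)}.
π[E, F]: project onto (E, F) (6 duplicate(s) eliminated) → {(t, w), (v, k), (v, z), (w, p), (w, v), (w, x)}

{(t, w), (v, k), (v, z), (w, p), (w, v), (w, x)}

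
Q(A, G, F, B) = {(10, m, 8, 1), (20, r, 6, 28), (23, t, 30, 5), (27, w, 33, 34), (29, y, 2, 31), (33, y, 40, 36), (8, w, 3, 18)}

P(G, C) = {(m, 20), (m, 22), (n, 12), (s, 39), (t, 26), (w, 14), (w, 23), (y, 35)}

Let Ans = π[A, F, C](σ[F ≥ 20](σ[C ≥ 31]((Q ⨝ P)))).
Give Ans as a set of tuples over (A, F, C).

{(33, 40, 35)}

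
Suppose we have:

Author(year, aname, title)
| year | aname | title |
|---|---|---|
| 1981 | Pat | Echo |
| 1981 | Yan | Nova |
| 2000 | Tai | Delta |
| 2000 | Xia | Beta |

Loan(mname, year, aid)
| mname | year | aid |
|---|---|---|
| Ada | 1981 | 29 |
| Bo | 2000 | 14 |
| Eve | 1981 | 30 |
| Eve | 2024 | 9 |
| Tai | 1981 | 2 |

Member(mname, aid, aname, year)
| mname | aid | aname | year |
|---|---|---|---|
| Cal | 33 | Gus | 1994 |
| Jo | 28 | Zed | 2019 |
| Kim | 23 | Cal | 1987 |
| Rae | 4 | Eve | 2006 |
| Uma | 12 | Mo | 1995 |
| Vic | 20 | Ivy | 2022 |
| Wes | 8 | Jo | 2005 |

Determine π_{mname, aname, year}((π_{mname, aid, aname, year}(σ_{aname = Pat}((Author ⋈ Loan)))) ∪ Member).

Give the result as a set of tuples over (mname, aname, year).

{(Ada, Pat, 1981), (Cal, Gus, 1994), (Eve, Pat, 1981), (Jo, Zed, 2019), (Kim, Cal, 1987), (Rae, Eve, 2006), (Tai, Pat, 1981), (Uma, Mo, 1995), (Vic, Ivy, 2022), (Wes, Jo, 2005)}

Natural join on year: {(1981, Pat, Echo, Ada, 29), (1981, Pat, Echo, Eve, 30), (1981, Pat, Echo, Tai, 2), (1981, Yan, Nova, Ada, 29), (1981, Yan, Nova, Eve, 30), (1981, Yan, Nova, Tai, 2), (2000, Tai, Delta, Bo, 14), (2000, Xia, Beta, Bo, 14)}
Apply σ_{aname = Pat}; surviving tuples: {(1981, Pat, Echo, Ada, 29), (1981, Pat, Echo, Eve, 30), (1981, Pat, Echo, Tai, 2)}
Projecting to mname, aid, aname, year: {(Ada, 29, Pat, 1981), (Eve, 30, Pat, 1981), (Tai, 2, Pat, 1981)}
Taking the union: {(Ada, 29, Pat, 1981), (Cal, 33, Gus, 1994), (Eve, 30, Pat, 1981), (Jo, 28, Zed, 2019), (Kim, 23, Cal, 1987), (Rae, 4, Eve, 2006), (Tai, 2, Pat, 1981), (Uma, 12, Mo, 1995), (Vic, 20, Ivy, 2022), (Wes, 8, Jo, 2005)}
Projecting to mname, aname, year: {(Ada, Pat, 1981), (Cal, Gus, 1994), (Eve, Pat, 1981), (Jo, Zed, 2019), (Kim, Cal, 1987), (Rae, Eve, 2006), (Tai, Pat, 1981), (Uma, Mo, 1995), (Vic, Ivy, 2022), (Wes, Jo, 2005)}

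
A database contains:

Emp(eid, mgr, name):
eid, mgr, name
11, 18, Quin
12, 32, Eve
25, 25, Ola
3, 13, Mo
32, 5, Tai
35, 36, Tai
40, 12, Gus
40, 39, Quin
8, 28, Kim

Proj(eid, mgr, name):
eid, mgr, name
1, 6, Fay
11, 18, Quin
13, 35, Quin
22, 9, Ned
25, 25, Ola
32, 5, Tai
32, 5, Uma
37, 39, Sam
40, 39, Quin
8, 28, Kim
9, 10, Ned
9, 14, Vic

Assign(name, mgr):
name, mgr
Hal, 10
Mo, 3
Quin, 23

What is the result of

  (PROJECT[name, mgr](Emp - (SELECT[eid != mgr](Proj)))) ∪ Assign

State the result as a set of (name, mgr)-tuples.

Selection eid != mgr: {(1, 6, Fay), (11, 18, Quin), (13, 35, Quin), (22, 9, Ned), (32, 5, Tai), (32, 5, Uma), (37, 39, Sam), (40, 39, Quin), (8, 28, Kim), (9, 10, Ned), (9, 14, Vic)}
Taking the difference: {(12, 32, Eve), (25, 25, Ola), (3, 13, Mo), (35, 36, Tai), (40, 12, Gus)}
Projecting to name, mgr: {(Eve, 32), (Gus, 12), (Mo, 13), (Ola, 25), (Tai, 36)}
Taking the union: {(Eve, 32), (Gus, 12), (Hal, 10), (Mo, 13), (Mo, 3), (Ola, 25), (Quin, 23), (Tai, 36)}

{(Eve, 32), (Gus, 12), (Hal, 10), (Mo, 13), (Mo, 3), (Ola, 25), (Quin, 23), (Tai, 36)}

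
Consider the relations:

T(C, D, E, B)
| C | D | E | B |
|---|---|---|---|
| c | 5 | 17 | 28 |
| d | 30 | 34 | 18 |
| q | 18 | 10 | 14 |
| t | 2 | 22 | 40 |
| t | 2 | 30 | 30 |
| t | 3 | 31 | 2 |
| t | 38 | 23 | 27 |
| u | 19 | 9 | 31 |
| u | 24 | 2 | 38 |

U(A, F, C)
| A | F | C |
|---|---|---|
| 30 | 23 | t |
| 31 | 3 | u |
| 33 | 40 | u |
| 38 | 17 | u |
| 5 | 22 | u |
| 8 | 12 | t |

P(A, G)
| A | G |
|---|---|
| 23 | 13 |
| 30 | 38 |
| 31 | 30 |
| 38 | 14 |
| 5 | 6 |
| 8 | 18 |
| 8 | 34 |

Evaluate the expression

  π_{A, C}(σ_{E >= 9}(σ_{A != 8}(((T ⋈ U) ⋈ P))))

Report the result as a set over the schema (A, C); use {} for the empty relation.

Joining T and U on C yields {(t, 2, 22, 40, 30, 23), (t, 2, 22, 40, 8, 12), (t, 2, 30, 30, 30, 23), (t, 2, 30, 30, 8, 12), (t, 3, 31, 2, 30, 23), (t, 3, 31, 2, 8, 12), (t, 38, 23, 27, 30, 23), (t, 38, 23, 27, 8, 12), (u, 19, 9, 31, 31, 3), (u, 19, 9, 31, 33, 40), (u, 19, 9, 31, 38, 17), (u, 19, 9, 31, 5, 22), (u, 24, 2, 38, 31, 3), (u, 24, 2, 38, 33, 40), (u, 24, 2, 38, 38, 17), (u, 24, 2, 38, 5, 22)}.
Joining (T ⋈ U) and P on A yields {(t, 2, 22, 40, 30, 23, 38), (t, 2, 22, 40, 8, 12, 18), (t, 2, 22, 40, 8, 12, 34), (t, 2, 30, 30, 30, 23, 38), (t, 2, 30, 30, 8, 12, 18), (t, 2, 30, 30, 8, 12, 34), (t, 3, 31, 2, 30, 23, 38), (t, 3, 31, 2, 8, 12, 18), (t, 3, 31, 2, 8, 12, 34), (t, 38, 23, 27, 30, 23, 38), (t, 38, 23, 27, 8, 12, 18), (t, 38, 23, 27, 8, 12, 34), (u, 19, 9, 31, 31, 3, 30), (u, 19, 9, 31, 38, 17, 14), (u, 19, 9, 31, 5, 22, 6), (u, 24, 2, 38, 31, 3, 30), (u, 24, 2, 38, 38, 17, 14), (u, 24, 2, 38, 5, 22, 6)}.
Apply σ_{A != 8}; surviving tuples: {(t, 2, 22, 40, 30, 23, 38), (t, 2, 30, 30, 30, 23, 38), (t, 3, 31, 2, 30, 23, 38), (t, 38, 23, 27, 30, 23, 38), (u, 19, 9, 31, 31, 3, 30), (u, 19, 9, 31, 38, 17, 14), (u, 19, 9, 31, 5, 22, 6), (u, 24, 2, 38, 31, 3, 30), (u, 24, 2, 38, 38, 17, 14), (u, 24, 2, 38, 5, 22, 6)}
Apply σ_{E >= 9}; surviving tuples: {(t, 2, 22, 40, 30, 23, 38), (t, 2, 30, 30, 30, 23, 38), (t, 3, 31, 2, 30, 23, 38), (t, 38, 23, 27, 30, 23, 38), (u, 19, 9, 31, 31, 3, 30), (u, 19, 9, 31, 38, 17, 14), (u, 19, 9, 31, 5, 22, 6)}
Keep only column(s) A, C (3 duplicate(s) eliminated): {(30, t), (31, u), (38, u), (5, u)}

{(30, t), (31, u), (38, u), (5, u)}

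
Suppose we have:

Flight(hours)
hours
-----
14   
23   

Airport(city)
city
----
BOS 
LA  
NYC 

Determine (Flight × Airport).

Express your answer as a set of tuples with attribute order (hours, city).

{(14, BOS), (14, LA), (14, NYC), (23, BOS), (23, LA), (23, NYC)}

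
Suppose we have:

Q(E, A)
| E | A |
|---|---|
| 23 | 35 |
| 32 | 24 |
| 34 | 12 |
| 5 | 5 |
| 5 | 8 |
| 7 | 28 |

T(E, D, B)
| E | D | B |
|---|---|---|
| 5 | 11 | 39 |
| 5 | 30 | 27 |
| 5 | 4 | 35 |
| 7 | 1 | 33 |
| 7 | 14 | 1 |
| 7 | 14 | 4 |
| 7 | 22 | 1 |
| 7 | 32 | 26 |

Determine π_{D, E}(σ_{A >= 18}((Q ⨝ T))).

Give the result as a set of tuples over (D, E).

{(1, 7), (14, 7), (22, 7), (32, 7)}

Joining Q and T on E yields {(5, 5, 11, 39), (5, 5, 30, 27), (5, 5, 4, 35), (5, 8, 11, 39), (5, 8, 30, 27), (5, 8, 4, 35), (7, 28, 1, 33), (7, 28, 14, 1), (7, 28, 14, 4), (7, 28, 22, 1), (7, 28, 32, 26)}.
Apply σ_{A >= 18}; surviving tuples: {(7, 28, 1, 33), (7, 28, 14, 1), (7, 28, 14, 4), (7, 28, 22, 1), (7, 28, 32, 26)}
Projecting to D, E (1 duplicate(s) eliminated): {(1, 7), (14, 7), (22, 7), (32, 7)}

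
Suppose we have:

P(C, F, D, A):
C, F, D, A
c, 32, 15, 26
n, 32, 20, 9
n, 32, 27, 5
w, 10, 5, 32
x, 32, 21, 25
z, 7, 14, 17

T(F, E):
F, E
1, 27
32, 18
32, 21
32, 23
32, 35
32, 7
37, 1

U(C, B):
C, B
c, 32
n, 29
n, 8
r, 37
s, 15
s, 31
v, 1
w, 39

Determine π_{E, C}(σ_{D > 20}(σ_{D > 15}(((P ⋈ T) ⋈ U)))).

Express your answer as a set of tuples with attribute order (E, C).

{(18, n), (21, n), (23, n), (35, n), (7, n)}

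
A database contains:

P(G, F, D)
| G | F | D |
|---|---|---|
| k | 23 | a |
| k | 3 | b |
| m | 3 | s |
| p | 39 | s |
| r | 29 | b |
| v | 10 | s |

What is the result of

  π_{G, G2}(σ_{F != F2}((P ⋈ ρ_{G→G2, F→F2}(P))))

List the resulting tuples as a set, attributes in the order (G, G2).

ρ[G→G2, F→F2]: schema becomes (G2, F2, D); tuples unchanged.
P ⋈ ρ_{G→G2, F→F2}(P) (natural join on D): {(k, 23, a, k, 23), (k, 3, b, k, 3), (k, 3, b, r, 29), (m, 3, s, m, 3), (m, 3, s, p, 39), (m, 3, s, v, 10), (p, 39, s, m, 3), (p, 39, s, p, 39), (p, 39, s, v, 10), (r, 29, b, k, 3), (r, 29, b, r, 29), (v, 10, s, m, 3), (v, 10, s, p, 39), (v, 10, s, v, 10)}
Filtering on F != F2 leaves {(k, 3, b, r, 29), (m, 3, s, p, 39), (m, 3, s, v, 10), (p, 39, s, m, 3), (p, 39, s, v, 10), (r, 29, b, k, 3), (v, 10, s, m, 3), (v, 10, s, p, 39)}.
Projecting to G, G2: {(k, r), (m, p), (m, v), (p, m), (p, v), (r, k), (v, m), (v, p)}

{(k, r), (m, p), (m, v), (p, m), (p, v), (r, k), (v, m), (v, p)}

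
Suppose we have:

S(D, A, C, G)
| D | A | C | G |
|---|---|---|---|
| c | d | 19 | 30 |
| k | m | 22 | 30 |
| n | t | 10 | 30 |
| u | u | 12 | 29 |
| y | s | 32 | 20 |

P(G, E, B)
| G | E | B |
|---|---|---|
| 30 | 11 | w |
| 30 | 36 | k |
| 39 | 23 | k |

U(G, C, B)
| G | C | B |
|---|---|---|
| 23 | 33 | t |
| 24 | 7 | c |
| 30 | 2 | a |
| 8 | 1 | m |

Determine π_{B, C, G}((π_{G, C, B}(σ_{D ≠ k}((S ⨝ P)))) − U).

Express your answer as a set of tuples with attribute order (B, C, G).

{(k, 10, 30), (k, 19, 30), (w, 10, 30), (w, 19, 30)}

Joining S and P on G yields {(c, d, 19, 30, 11, w), (c, d, 19, 30, 36, k), (k, m, 22, 30, 11, w), (k, m, 22, 30, 36, k), (n, t, 10, 30, 11, w), (n, t, 10, 30, 36, k)}.
σ[D ≠ k]: keep tuples satisfying D ≠ k → {(c, d, 19, 30, 11, w), (c, d, 19, 30, 36, k), (n, t, 10, 30, 11, w), (n, t, 10, 30, 36, k)}
Projecting to G, C, B: {(30, 10, k), (30, 10, w), (30, 19, k), (30, 19, w)}
Taking the difference: {(30, 10, k), (30, 10, w), (30, 19, k), (30, 19, w)}
Projecting to B, C, G: {(k, 10, 30), (k, 19, 30), (w, 10, 30), (w, 19, 30)}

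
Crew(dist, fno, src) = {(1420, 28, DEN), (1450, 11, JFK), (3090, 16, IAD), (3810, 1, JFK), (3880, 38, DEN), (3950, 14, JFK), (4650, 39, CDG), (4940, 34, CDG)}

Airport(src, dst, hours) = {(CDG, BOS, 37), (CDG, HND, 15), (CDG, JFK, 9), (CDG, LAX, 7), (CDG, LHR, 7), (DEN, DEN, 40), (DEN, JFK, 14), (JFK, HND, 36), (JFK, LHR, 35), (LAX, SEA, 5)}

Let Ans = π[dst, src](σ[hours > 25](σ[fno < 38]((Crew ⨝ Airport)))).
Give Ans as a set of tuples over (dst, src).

Crew ⋈ Airport (natural join on src): {(1420, 28, DEN, DEN, 40), (1420, 28, DEN, JFK, 14), (1450, 11, JFK, HND, 36), (1450, 11, JFK, LHR, 35), (3810, 1, JFK, HND, 36), (3810, 1, JFK, LHR, 35), (3880, 38, DEN, DEN, 40), (3880, 38, DEN, JFK, 14), (3950, 14, JFK, HND, 36), (3950, 14, JFK, LHR, 35), (4650, 39, CDG, BOS, 37), (4650, 39, CDG, HND, 15), (4650, 39, CDG, JFK, 9), (4650, 39, CDG, LAX, 7), (4650, 39, CDG, LHR, 7), (4940, 34, CDG, BOS, 37), (4940, 34, CDG, HND, 15), (4940, 34, CDG, JFK, 9), (4940, 34, CDG, LAX, 7), (4940, 34, CDG, LHR, 7)}
Filtering on fno < 38 leaves {(1420, 28, DEN, DEN, 40), (1420, 28, DEN, JFK, 14), (1450, 11, JFK, HND, 36), (1450, 11, JFK, LHR, 35), (3810, 1, JFK, HND, 36), (3810, 1, JFK, LHR, 35), (3950, 14, JFK, HND, 36), (3950, 14, JFK, LHR, 35), (4940, 34, CDG, BOS, 37), (4940, 34, CDG, HND, 15), (4940, 34, CDG, JFK, 9), (4940, 34, CDG, LAX, 7), (4940, 34, CDG, LHR, 7)}.
Filtering on hours > 25 leaves {(1420, 28, DEN, DEN, 40), (1450, 11, JFK, HND, 36), (1450, 11, JFK, LHR, 35), (3810, 1, JFK, HND, 36), (3810, 1, JFK, LHR, 35), (3950, 14, JFK, HND, 36), (3950, 14, JFK, LHR, 35), (4940, 34, CDG, BOS, 37)}.
Keep only column(s) dst, src (4 duplicate(s) eliminated): {(BOS, CDG), (DEN, DEN), (HND, JFK), (LHR, JFK)}

{(BOS, CDG), (DEN, DEN), (HND, JFK), (LHR, JFK)}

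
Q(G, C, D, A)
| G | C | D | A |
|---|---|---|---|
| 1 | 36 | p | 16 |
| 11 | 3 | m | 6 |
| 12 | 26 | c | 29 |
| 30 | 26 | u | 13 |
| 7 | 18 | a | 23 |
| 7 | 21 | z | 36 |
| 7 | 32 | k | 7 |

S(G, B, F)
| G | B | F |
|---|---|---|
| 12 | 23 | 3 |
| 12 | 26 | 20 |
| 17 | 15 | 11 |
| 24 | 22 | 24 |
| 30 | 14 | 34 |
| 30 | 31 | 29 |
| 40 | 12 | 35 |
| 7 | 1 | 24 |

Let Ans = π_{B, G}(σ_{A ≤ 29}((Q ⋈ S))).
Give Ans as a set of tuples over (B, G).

Natural join on G: {(12, 26, c, 29, 23, 3), (12, 26, c, 29, 26, 20), (30, 26, u, 13, 14, 34), (30, 26, u, 13, 31, 29), (7, 18, a, 23, 1, 24), (7, 21, z, 36, 1, 24), (7, 32, k, 7, 1, 24)}
σ[A ≤ 29]: keep tuples satisfying A ≤ 29 → {(12, 26, c, 29, 23, 3), (12, 26, c, 29, 26, 20), (30, 26, u, 13, 14, 34), (30, 26, u, 13, 31, 29), (7, 18, a, 23, 1, 24), (7, 32, k, 7, 1, 24)}
Keep only column(s) B, G (1 duplicate(s) eliminated): {(1, 7), (14, 30), (23, 12), (26, 12), (31, 30)}

{(1, 7), (14, 30), (23, 12), (26, 12), (31, 30)}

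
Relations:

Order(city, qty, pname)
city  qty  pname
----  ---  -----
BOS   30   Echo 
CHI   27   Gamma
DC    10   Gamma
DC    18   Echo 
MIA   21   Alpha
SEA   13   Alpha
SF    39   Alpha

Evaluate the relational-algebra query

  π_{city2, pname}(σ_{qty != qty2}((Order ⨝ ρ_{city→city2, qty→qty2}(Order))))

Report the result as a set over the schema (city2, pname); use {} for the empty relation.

ρ[city→city2, qty→qty2]: schema becomes (city2, qty2, pname); tuples unchanged.
Order ⋈ ρ_{city→city2, qty→qty2}(Order) (natural join on pname): {(BOS, 30, Echo, BOS, 30), (BOS, 30, Echo, DC, 18), (CHI, 27, Gamma, CHI, 27), (CHI, 27, Gamma, DC, 10), (DC, 10, Gamma, CHI, 27), (DC, 10, Gamma, DC, 10), (DC, 18, Echo, BOS, 30), (DC, 18, Echo, DC, 18), (MIA, 21, Alpha, MIA, 21), (MIA, 21, Alpha, SEA, 13), (MIA, 21, Alpha, SF, 39), (SEA, 13, Alpha, MIA, 21), (SEA, 13, Alpha, SEA, 13), (SEA, 13, Alpha, SF, 39), (SF, 39, Alpha, MIA, 21), (SF, 39, Alpha, SEA, 13), (SF, 39, Alpha, SF, 39)}
Selection qty != qty2: {(BOS, 30, Echo, DC, 18), (CHI, 27, Gamma, DC, 10), (DC, 10, Gamma, CHI, 27), (DC, 18, Echo, BOS, 30), (MIA, 21, Alpha, SEA, 13), (MIA, 21, Alpha, SF, 39), (SEA, 13, Alpha, MIA, 21), (SEA, 13, Alpha, SF, 39), (SF, 39, Alpha, MIA, 21), (SF, 39, Alpha, SEA, 13)}
π_{city2, pname} gives {(BOS, Echo), (CHI, Gamma), (DC, Echo), (DC, Gamma), (MIA, Alpha), (SEA, Alpha), (SF, Alpha)} (3 duplicate(s) eliminated).

{(BOS, Echo), (CHI, Gamma), (DC, Echo), (DC, Gamma), (MIA, Alpha), (SEA, Alpha), (SF, Alpha)}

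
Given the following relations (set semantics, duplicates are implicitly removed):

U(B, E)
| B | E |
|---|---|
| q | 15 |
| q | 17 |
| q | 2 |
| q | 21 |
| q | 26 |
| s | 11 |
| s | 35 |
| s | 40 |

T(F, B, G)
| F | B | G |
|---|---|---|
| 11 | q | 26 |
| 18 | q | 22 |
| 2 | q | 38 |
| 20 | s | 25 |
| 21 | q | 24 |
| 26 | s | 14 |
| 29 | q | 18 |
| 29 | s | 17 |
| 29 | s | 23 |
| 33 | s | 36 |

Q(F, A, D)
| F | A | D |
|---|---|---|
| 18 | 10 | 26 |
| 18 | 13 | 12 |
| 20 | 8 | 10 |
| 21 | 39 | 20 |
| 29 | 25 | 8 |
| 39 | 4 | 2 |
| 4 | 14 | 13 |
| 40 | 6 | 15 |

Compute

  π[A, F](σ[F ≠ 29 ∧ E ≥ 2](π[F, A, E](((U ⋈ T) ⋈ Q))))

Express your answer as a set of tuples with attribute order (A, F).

{(10, 18), (13, 18), (39, 21), (8, 20)}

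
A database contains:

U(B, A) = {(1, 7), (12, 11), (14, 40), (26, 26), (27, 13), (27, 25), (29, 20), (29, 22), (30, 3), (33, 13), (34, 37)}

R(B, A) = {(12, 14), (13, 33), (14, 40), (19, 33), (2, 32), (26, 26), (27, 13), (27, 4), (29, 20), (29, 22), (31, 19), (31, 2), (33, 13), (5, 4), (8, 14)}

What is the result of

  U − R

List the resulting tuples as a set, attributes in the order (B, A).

{(1, 7), (12, 11), (27, 25), (30, 3), (34, 37)}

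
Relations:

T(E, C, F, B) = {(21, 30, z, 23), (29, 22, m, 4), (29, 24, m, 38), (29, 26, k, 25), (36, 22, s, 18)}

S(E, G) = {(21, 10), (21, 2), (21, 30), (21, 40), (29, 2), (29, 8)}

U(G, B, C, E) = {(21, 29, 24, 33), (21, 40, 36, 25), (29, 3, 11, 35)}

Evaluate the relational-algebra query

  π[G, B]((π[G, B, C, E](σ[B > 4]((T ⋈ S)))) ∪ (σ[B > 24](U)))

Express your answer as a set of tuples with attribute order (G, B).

{(10, 23), (2, 23), (2, 25), (2, 38), (21, 29), (21, 40), (30, 23), (40, 23), (8, 25), (8, 38)}

Joining T and S on E yields {(21, 30, z, 23, 10), (21, 30, z, 23, 2), (21, 30, z, 23, 30), (21, 30, z, 23, 40), (29, 22, m, 4, 2), (29, 22, m, 4, 8), (29, 24, m, 38, 2), (29, 24, m, 38, 8), (29, 26, k, 25, 2), (29, 26, k, 25, 8)}.
σ[B > 4]: keep tuples satisfying B > 4 → {(21, 30, z, 23, 10), (21, 30, z, 23, 2), (21, 30, z, 23, 30), (21, 30, z, 23, 40), (29, 24, m, 38, 2), (29, 24, m, 38, 8), (29, 26, k, 25, 2), (29, 26, k, 25, 8)}
Projecting to G, B, C, E: {(10, 23, 30, 21), (2, 23, 30, 21), (2, 25, 26, 29), (2, 38, 24, 29), (30, 23, 30, 21), (40, 23, 30, 21), (8, 25, 26, 29), (8, 38, 24, 29)}
σ[B > 24]: keep tuples satisfying B > 24 → {(21, 29, 24, 33), (21, 40, 36, 25)}
Union: {(10, 23, 30, 21), (2, 23, 30, 21), (2, 25, 26, 29), (2, 38, 24, 29), (30, 23, 30, 21), (40, 23, 30, 21), (8, 25, 26, 29), (8, 38, 24, 29)} with {(21, 29, 24, 33), (21, 40, 36, 25)} → {(10, 23, 30, 21), (2, 23, 30, 21), (2, 25, 26, 29), (2, 38, 24, 29), (21, 29, 24, 33), (21, 40, 36, 25), (30, 23, 30, 21), (40, 23, 30, 21), (8, 25, 26, 29), (8, 38, 24, 29)}
Projecting to G, B: {(10, 23), (2, 23), (2, 25), (2, 38), (21, 29), (21, 40), (30, 23), (40, 23), (8, 25), (8, 38)}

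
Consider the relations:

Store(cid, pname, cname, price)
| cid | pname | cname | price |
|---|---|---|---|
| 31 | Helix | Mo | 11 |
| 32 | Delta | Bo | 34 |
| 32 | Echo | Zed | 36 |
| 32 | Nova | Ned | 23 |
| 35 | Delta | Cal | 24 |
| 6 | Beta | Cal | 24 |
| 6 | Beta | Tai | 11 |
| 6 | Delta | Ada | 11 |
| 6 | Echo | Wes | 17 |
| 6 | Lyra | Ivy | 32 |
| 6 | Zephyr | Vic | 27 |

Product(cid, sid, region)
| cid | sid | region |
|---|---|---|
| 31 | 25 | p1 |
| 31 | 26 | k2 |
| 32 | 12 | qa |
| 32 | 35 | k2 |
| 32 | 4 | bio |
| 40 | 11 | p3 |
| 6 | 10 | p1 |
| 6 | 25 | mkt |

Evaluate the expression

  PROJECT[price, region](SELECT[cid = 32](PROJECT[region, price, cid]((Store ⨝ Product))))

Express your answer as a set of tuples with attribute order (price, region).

{(23, bio), (23, k2), (23, qa), (34, bio), (34, k2), (34, qa), (36, bio), (36, k2), (36, qa)}

Natural join on cid: {(31, Helix, Mo, 11, 25, p1), (31, Helix, Mo, 11, 26, k2), (32, Delta, Bo, 34, 12, qa), (32, Delta, Bo, 34, 35, k2), (32, Delta, Bo, 34, 4, bio), (32, Echo, Zed, 36, 12, qa), (32, Echo, Zed, 36, 35, k2), (32, Echo, Zed, 36, 4, bio), (32, Nova, Ned, 23, 12, qa), (32, Nova, Ned, 23, 35, k2), (32, Nova, Ned, 23, 4, bio), (6, Beta, Cal, 24, 10, p1), (6, Beta, Cal, 24, 25, mkt), (6, Beta, Tai, 11, 10, p1), (6, Beta, Tai, 11, 25, mkt), (6, Delta, Ada, 11, 10, p1), (6, Delta, Ada, 11, 25, mkt), (6, Echo, Wes, 17, 10, p1), (6, Echo, Wes, 17, 25, mkt), (6, Lyra, Ivy, 32, 10, p1), (6, Lyra, Ivy, 32, 25, mkt), (6, Zephyr, Vic, 27, 10, p1), (6, Zephyr, Vic, 27, 25, mkt)}
π[region, price, cid]: project onto (region, price, cid) (2 duplicate(s) eliminated) → {(bio, 23, 32), (bio, 34, 32), (bio, 36, 32), (k2, 11, 31), (k2, 23, 32), (k2, 34, 32), (k2, 36, 32), (mkt, 11, 6), (mkt, 17, 6), (mkt, 24, 6), (mkt, 27, 6), (mkt, 32, 6), (p1, 11, 31), (p1, 11, 6), (p1, 17, 6), (p1, 24, 6), (p1, 27, 6), (p1, 32, 6), (qa, 23, 32), (qa, 34, 32), (qa, 36, 32)}
σ[cid = 32]: keep tuples satisfying cid = 32 → {(bio, 23, 32), (bio, 34, 32), (bio, 36, 32), (k2, 23, 32), (k2, 34, 32), (k2, 36, 32), (qa, 23, 32), (qa, 34, 32), (qa, 36, 32)}
π[price, region]: project onto (price, region) → {(23, bio), (23, k2), (23, qa), (34, bio), (34, k2), (34, qa), (36, bio), (36, k2), (36, qa)}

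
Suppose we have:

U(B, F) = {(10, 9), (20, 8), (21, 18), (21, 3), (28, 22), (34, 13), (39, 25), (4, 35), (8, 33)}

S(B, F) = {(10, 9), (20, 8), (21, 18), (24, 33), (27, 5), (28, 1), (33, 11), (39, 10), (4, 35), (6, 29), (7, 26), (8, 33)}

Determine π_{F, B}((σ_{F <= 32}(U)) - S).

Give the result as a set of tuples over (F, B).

Selection F <= 32: {(10, 9), (20, 8), (21, 18), (21, 3), (28, 22), (34, 13), (39, 25)}
Set difference of the two operands is {(21, 3), (28, 22), (34, 13), (39, 25)}.
π_{F, B} gives {(13, 34), (22, 28), (25, 39), (3, 21)}.

{(13, 34), (22, 28), (25, 39), (3, 21)}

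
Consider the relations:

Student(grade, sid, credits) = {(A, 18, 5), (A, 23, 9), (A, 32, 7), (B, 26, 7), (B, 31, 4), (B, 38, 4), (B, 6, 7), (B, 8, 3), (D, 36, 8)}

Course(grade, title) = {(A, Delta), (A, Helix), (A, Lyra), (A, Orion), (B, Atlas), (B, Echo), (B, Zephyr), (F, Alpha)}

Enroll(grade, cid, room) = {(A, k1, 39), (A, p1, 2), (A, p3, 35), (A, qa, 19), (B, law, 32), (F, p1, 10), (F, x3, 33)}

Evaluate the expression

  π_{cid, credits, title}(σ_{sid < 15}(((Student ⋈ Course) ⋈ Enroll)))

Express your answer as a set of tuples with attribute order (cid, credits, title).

{(law, 3, Atlas), (law, 3, Echo), (law, 3, Zephyr), (law, 7, Atlas), (law, 7, Echo), (law, 7, Zephyr)}

Natural join on grade: {(A, 18, 5, Delta), (A, 18, 5, Helix), (A, 18, 5, Lyra), (A, 18, 5, Orion), (A, 23, 9, Delta), (A, 23, 9, Helix), (A, 23, 9, Lyra), (A, 23, 9, Orion), (A, 32, 7, Delta), (A, 32, 7, Helix), (A, 32, 7, Lyra), (A, 32, 7, Orion), (B, 26, 7, Atlas), (B, 26, 7, Echo), (B, 26, 7, Zephyr), (B, 31, 4, Atlas), (B, 31, 4, Echo), (B, 31, 4, Zephyr), (B, 38, 4, Atlas), (B, 38, 4, Echo), (B, 38, 4, Zephyr), (B, 6, 7, Atlas), (B, 6, 7, Echo), (B, 6, 7, Zephyr), (B, 8, 3, Atlas), (B, 8, 3, Echo), (B, 8, 3, Zephyr)}
Natural join on grade: {(A, 18, 5, Delta, k1, 39), (A, 18, 5, Delta, p1, 2), (A, 18, 5, Delta, p3, 35), (A, 18, 5, Delta, qa, 19), (A, 18, 5, Helix, k1, 39), (A, 18, 5, Helix, p1, 2), (A, 18, 5, Helix, p3, 35), (A, 18, 5, Helix, qa, 19), (A, 18, 5, Lyra, k1, 39), (A, 18, 5, Lyra, p1, 2), (A, 18, 5, Lyra, p3, 35), (A, 18, 5, Lyra, qa, 19), (A, 18, 5, Orion, k1, 39), (A, 18, 5, Orion, p1, 2), (A, 18, 5, Orion, p3, 35), (A, 18, 5, Orion, qa, 19), (A, 23, 9, Delta, k1, 39), (A, 23, 9, Delta, p1, 2), (A, 23, 9, Delta, p3, 35), (A, 23, 9, Delta, qa, 19), (A, 23, 9, Helix, k1, 39), (A, 23, 9, Helix, p1, 2), (A, 23, 9, Helix, p3, 35), (A, 23, 9, Helix, qa, 19), (A, 23, 9, Lyra, k1, 39), (A, 23, 9, Lyra, p1, 2), (A, 23, 9, Lyra, p3, 35), (A, 23, 9, Lyra, qa, 19), (A, 23, 9, Orion, k1, 39), (A, 23, 9, Orion, p1, 2), (A, 23, 9, Orion, p3, 35), (A, 23, 9, Orion, qa, 19), (A, 32, 7, Delta, k1, 39), (A, 32, 7, Delta, p1, 2), (A, 32, 7, Delta, p3, 35), (A, 32, 7, Delta, qa, 19), (A, 32, 7, Helix, k1, 39), (A, 32, 7, Helix, p1, 2), (A, 32, 7, Helix, p3, 35), (A, 32, 7, Helix, qa, 19), (A, 32, 7, Lyra, k1, 39), (A, 32, 7, Lyra, p1, 2), (A, 32, 7, Lyra, p3, 35), (A, 32, 7, Lyra, qa, 19), (A, 32, 7, Orion, k1, 39), (A, 32, 7, Orion, p1, 2), (A, 32, 7, Orion, p3, 35), (A, 32, 7, Orion, qa, 19), (B, 26, 7, Atlas, law, 32), (B, 26, 7, Echo, law, 32), (B, 26, 7, Zephyr, law, 32), (B, 31, 4, Atlas, law, 32), (B, 31, 4, Echo, law, 32), (B, 31, 4, Zephyr, law, 32), (B, 38, 4, Atlas, law, 32), (B, 38, 4, Echo, law, 32), (B, 38, 4, Zephyr, law, 32), (B, 6, 7, Atlas, law, 32), (B, 6, 7, Echo, law, 32), (B, 6, 7, Zephyr, law, 32), (B, 8, 3, Atlas, law, 32), (B, 8, 3, Echo, law, 32), (B, 8, 3, Zephyr, law, 32)}
Selection sid < 15: {(B, 6, 7, Atlas, law, 32), (B, 6, 7, Echo, law, 32), (B, 6, 7, Zephyr, law, 32), (B, 8, 3, Atlas, law, 32), (B, 8, 3, Echo, law, 32), (B, 8, 3, Zephyr, law, 32)}
Projecting to cid, credits, title: {(law, 3, Atlas), (law, 3, Echo), (law, 3, Zephyr), (law, 7, Atlas), (law, 7, Echo), (law, 7, Zephyr)}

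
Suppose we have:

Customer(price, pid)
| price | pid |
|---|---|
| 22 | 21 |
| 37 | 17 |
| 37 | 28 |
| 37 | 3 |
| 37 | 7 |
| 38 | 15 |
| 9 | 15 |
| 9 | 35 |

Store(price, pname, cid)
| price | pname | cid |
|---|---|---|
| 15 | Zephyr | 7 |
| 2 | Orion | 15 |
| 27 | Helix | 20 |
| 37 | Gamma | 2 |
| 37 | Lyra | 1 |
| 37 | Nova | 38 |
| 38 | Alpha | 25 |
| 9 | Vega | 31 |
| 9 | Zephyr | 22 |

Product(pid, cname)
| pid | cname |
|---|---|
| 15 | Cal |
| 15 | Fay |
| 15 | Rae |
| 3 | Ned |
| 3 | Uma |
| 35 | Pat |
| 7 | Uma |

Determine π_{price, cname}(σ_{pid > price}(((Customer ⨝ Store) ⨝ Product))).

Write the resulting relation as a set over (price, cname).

{(9, Cal), (9, Fay), (9, Pat), (9, Rae)}

Joining Customer and Store on price yields {(37, 17, Gamma, 2), (37, 17, Lyra, 1), (37, 17, Nova, 38), (37, 28, Gamma, 2), (37, 28, Lyra, 1), (37, 28, Nova, 38), (37, 3, Gamma, 2), (37, 3, Lyra, 1), (37, 3, Nova, 38), (37, 7, Gamma, 2), (37, 7, Lyra, 1), (37, 7, Nova, 38), (38, 15, Alpha, 25), (9, 15, Vega, 31), (9, 15, Zephyr, 22), (9, 35, Vega, 31), (9, 35, Zephyr, 22)}.
Joining (Customer ⨝ Store) and Product on pid yields {(37, 3, Gamma, 2, Ned), (37, 3, Gamma, 2, Uma), (37, 3, Lyra, 1, Ned), (37, 3, Lyra, 1, Uma), (37, 3, Nova, 38, Ned), (37, 3, Nova, 38, Uma), (37, 7, Gamma, 2, Uma), (37, 7, Lyra, 1, Uma), (37, 7, Nova, 38, Uma), (38, 15, Alpha, 25, Cal), (38, 15, Alpha, 25, Fay), (38, 15, Alpha, 25, Rae), (9, 15, Vega, 31, Cal), (9, 15, Vega, 31, Fay), (9, 15, Vega, 31, Rae), (9, 15, Zephyr, 22, Cal), (9, 15, Zephyr, 22, Fay), (9, 15, Zephyr, 22, Rae), (9, 35, Vega, 31, Pat), (9, 35, Zephyr, 22, Pat)}.
σ[pid > price]: keep tuples satisfying pid > price → {(9, 15, Vega, 31, Cal), (9, 15, Vega, 31, Fay), (9, 15, Vega, 31, Rae), (9, 15, Zephyr, 22, Cal), (9, 15, Zephyr, 22, Fay), (9, 15, Zephyr, 22, Rae), (9, 35, Vega, 31, Pat), (9, 35, Zephyr, 22, Pat)}
π[price, cname]: project onto (price, cname) (4 duplicate(s) eliminated) → {(9, Cal), (9, Fay), (9, Pat), (9, Rae)}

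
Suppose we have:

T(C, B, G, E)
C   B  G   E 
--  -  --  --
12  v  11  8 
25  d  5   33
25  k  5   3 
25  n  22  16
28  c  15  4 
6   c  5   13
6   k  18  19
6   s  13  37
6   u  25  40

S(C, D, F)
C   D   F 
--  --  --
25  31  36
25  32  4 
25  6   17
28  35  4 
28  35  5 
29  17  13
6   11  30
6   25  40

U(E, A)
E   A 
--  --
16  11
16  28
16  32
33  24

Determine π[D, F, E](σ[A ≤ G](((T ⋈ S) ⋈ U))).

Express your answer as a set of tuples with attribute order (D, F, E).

{(31, 36, 16), (32, 4, 16), (6, 17, 16)}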